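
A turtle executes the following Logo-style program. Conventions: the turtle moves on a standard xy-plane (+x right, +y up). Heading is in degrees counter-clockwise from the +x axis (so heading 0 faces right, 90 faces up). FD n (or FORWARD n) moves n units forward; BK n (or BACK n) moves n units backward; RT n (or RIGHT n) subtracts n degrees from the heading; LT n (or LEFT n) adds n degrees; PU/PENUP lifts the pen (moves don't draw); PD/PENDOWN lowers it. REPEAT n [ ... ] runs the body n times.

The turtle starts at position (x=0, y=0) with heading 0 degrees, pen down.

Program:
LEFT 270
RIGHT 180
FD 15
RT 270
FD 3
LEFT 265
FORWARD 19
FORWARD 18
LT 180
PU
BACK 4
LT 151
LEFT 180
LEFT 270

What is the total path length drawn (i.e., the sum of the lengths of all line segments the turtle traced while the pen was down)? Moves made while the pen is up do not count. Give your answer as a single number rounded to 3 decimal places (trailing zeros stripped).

Answer: 55

Derivation:
Executing turtle program step by step:
Start: pos=(0,0), heading=0, pen down
LT 270: heading 0 -> 270
RT 180: heading 270 -> 90
FD 15: (0,0) -> (0,15) [heading=90, draw]
RT 270: heading 90 -> 180
FD 3: (0,15) -> (-3,15) [heading=180, draw]
LT 265: heading 180 -> 85
FD 19: (-3,15) -> (-1.344,33.928) [heading=85, draw]
FD 18: (-1.344,33.928) -> (0.225,51.859) [heading=85, draw]
LT 180: heading 85 -> 265
PU: pen up
BK 4: (0.225,51.859) -> (0.573,55.844) [heading=265, move]
LT 151: heading 265 -> 56
LT 180: heading 56 -> 236
LT 270: heading 236 -> 146
Final: pos=(0.573,55.844), heading=146, 4 segment(s) drawn

Segment lengths:
  seg 1: (0,0) -> (0,15), length = 15
  seg 2: (0,15) -> (-3,15), length = 3
  seg 3: (-3,15) -> (-1.344,33.928), length = 19
  seg 4: (-1.344,33.928) -> (0.225,51.859), length = 18
Total = 55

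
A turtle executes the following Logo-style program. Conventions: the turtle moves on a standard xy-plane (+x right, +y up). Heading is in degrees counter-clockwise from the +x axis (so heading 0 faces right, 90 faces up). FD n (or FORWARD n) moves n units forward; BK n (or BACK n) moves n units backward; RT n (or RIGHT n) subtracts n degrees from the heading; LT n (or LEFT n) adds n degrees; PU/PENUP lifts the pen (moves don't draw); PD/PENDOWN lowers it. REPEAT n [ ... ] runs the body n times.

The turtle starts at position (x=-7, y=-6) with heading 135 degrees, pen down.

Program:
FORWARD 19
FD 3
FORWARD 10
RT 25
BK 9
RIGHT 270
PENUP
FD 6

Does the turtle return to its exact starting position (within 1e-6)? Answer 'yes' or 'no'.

Answer: no

Derivation:
Executing turtle program step by step:
Start: pos=(-7,-6), heading=135, pen down
FD 19: (-7,-6) -> (-20.435,7.435) [heading=135, draw]
FD 3: (-20.435,7.435) -> (-22.556,9.556) [heading=135, draw]
FD 10: (-22.556,9.556) -> (-29.627,16.627) [heading=135, draw]
RT 25: heading 135 -> 110
BK 9: (-29.627,16.627) -> (-26.549,8.17) [heading=110, draw]
RT 270: heading 110 -> 200
PU: pen up
FD 6: (-26.549,8.17) -> (-32.187,6.118) [heading=200, move]
Final: pos=(-32.187,6.118), heading=200, 4 segment(s) drawn

Start position: (-7, -6)
Final position: (-32.187, 6.118)
Distance = 27.951; >= 1e-6 -> NOT closed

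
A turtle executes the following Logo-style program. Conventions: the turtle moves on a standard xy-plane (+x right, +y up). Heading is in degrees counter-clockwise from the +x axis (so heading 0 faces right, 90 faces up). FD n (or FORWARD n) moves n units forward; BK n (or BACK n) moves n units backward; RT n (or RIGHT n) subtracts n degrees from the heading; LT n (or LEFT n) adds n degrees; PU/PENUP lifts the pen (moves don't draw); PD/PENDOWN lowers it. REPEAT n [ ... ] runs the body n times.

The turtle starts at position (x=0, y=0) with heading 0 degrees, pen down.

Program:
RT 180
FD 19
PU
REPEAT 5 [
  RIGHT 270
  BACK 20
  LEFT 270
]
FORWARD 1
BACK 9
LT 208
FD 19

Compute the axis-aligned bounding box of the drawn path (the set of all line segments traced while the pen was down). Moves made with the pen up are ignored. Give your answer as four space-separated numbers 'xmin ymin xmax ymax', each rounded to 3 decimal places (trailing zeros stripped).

Answer: -19 0 0 0

Derivation:
Executing turtle program step by step:
Start: pos=(0,0), heading=0, pen down
RT 180: heading 0 -> 180
FD 19: (0,0) -> (-19,0) [heading=180, draw]
PU: pen up
REPEAT 5 [
  -- iteration 1/5 --
  RT 270: heading 180 -> 270
  BK 20: (-19,0) -> (-19,20) [heading=270, move]
  LT 270: heading 270 -> 180
  -- iteration 2/5 --
  RT 270: heading 180 -> 270
  BK 20: (-19,20) -> (-19,40) [heading=270, move]
  LT 270: heading 270 -> 180
  -- iteration 3/5 --
  RT 270: heading 180 -> 270
  BK 20: (-19,40) -> (-19,60) [heading=270, move]
  LT 270: heading 270 -> 180
  -- iteration 4/5 --
  RT 270: heading 180 -> 270
  BK 20: (-19,60) -> (-19,80) [heading=270, move]
  LT 270: heading 270 -> 180
  -- iteration 5/5 --
  RT 270: heading 180 -> 270
  BK 20: (-19,80) -> (-19,100) [heading=270, move]
  LT 270: heading 270 -> 180
]
FD 1: (-19,100) -> (-20,100) [heading=180, move]
BK 9: (-20,100) -> (-11,100) [heading=180, move]
LT 208: heading 180 -> 28
FD 19: (-11,100) -> (5.776,108.92) [heading=28, move]
Final: pos=(5.776,108.92), heading=28, 1 segment(s) drawn

Segment endpoints: x in {-19, 0}, y in {0, 0}
xmin=-19, ymin=0, xmax=0, ymax=0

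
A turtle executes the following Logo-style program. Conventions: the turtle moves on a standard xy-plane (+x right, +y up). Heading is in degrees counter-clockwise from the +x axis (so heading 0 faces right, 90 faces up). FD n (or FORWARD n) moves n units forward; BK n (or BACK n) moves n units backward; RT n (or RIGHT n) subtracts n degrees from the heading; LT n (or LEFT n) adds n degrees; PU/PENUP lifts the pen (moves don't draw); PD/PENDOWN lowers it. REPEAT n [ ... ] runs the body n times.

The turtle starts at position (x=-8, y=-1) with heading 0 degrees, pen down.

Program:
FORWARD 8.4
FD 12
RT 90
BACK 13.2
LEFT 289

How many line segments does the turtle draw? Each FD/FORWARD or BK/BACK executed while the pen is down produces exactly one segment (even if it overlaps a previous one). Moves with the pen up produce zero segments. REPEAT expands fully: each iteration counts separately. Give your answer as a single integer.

Answer: 3

Derivation:
Executing turtle program step by step:
Start: pos=(-8,-1), heading=0, pen down
FD 8.4: (-8,-1) -> (0.4,-1) [heading=0, draw]
FD 12: (0.4,-1) -> (12.4,-1) [heading=0, draw]
RT 90: heading 0 -> 270
BK 13.2: (12.4,-1) -> (12.4,12.2) [heading=270, draw]
LT 289: heading 270 -> 199
Final: pos=(12.4,12.2), heading=199, 3 segment(s) drawn
Segments drawn: 3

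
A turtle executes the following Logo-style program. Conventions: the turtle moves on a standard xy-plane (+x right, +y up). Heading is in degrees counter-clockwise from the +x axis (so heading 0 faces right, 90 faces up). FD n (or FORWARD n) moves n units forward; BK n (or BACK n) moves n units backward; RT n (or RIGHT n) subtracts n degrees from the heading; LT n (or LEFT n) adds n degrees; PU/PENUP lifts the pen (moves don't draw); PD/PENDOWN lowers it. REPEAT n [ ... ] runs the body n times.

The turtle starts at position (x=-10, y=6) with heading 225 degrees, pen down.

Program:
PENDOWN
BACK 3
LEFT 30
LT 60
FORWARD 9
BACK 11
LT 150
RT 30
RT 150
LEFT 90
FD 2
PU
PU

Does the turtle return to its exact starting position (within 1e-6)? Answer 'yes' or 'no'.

Answer: no

Derivation:
Executing turtle program step by step:
Start: pos=(-10,6), heading=225, pen down
PD: pen down
BK 3: (-10,6) -> (-7.879,8.121) [heading=225, draw]
LT 30: heading 225 -> 255
LT 60: heading 255 -> 315
FD 9: (-7.879,8.121) -> (-1.515,1.757) [heading=315, draw]
BK 11: (-1.515,1.757) -> (-9.293,9.536) [heading=315, draw]
LT 150: heading 315 -> 105
RT 30: heading 105 -> 75
RT 150: heading 75 -> 285
LT 90: heading 285 -> 15
FD 2: (-9.293,9.536) -> (-7.361,10.053) [heading=15, draw]
PU: pen up
PU: pen up
Final: pos=(-7.361,10.053), heading=15, 4 segment(s) drawn

Start position: (-10, 6)
Final position: (-7.361, 10.053)
Distance = 4.837; >= 1e-6 -> NOT closed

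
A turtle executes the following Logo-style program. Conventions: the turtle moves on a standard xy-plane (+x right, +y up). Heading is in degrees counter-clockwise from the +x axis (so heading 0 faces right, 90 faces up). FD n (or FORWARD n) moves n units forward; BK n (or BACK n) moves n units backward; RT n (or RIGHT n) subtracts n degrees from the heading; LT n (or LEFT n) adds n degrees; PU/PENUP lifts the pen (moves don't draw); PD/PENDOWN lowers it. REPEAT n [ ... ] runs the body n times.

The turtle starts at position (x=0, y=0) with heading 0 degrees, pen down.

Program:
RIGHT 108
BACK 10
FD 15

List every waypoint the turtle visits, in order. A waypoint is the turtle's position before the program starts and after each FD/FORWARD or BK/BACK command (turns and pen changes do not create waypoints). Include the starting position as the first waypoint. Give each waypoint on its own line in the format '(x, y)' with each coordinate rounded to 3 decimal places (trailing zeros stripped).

Answer: (0, 0)
(3.09, 9.511)
(-1.545, -4.755)

Derivation:
Executing turtle program step by step:
Start: pos=(0,0), heading=0, pen down
RT 108: heading 0 -> 252
BK 10: (0,0) -> (3.09,9.511) [heading=252, draw]
FD 15: (3.09,9.511) -> (-1.545,-4.755) [heading=252, draw]
Final: pos=(-1.545,-4.755), heading=252, 2 segment(s) drawn
Waypoints (3 total):
(0, 0)
(3.09, 9.511)
(-1.545, -4.755)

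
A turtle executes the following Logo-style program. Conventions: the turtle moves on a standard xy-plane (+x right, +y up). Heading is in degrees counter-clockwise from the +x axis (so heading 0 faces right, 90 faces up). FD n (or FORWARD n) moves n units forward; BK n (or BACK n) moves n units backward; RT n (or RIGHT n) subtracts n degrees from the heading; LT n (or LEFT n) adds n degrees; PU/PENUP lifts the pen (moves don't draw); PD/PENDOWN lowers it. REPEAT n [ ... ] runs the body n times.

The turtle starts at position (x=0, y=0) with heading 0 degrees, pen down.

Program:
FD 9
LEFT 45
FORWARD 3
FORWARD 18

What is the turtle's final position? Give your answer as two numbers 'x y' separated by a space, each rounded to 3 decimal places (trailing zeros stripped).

Executing turtle program step by step:
Start: pos=(0,0), heading=0, pen down
FD 9: (0,0) -> (9,0) [heading=0, draw]
LT 45: heading 0 -> 45
FD 3: (9,0) -> (11.121,2.121) [heading=45, draw]
FD 18: (11.121,2.121) -> (23.849,14.849) [heading=45, draw]
Final: pos=(23.849,14.849), heading=45, 3 segment(s) drawn

Answer: 23.849 14.849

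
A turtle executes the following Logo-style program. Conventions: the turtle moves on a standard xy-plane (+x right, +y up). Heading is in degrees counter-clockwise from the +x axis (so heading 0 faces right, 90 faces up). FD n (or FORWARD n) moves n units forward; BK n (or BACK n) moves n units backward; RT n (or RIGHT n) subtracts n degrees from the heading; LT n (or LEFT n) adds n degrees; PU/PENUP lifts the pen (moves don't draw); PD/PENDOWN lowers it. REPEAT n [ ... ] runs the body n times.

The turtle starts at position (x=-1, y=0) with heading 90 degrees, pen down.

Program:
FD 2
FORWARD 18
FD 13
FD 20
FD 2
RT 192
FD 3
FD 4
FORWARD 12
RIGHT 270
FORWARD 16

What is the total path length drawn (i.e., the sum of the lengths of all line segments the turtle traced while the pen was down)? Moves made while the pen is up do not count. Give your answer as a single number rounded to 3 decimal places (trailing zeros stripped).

Executing turtle program step by step:
Start: pos=(-1,0), heading=90, pen down
FD 2: (-1,0) -> (-1,2) [heading=90, draw]
FD 18: (-1,2) -> (-1,20) [heading=90, draw]
FD 13: (-1,20) -> (-1,33) [heading=90, draw]
FD 20: (-1,33) -> (-1,53) [heading=90, draw]
FD 2: (-1,53) -> (-1,55) [heading=90, draw]
RT 192: heading 90 -> 258
FD 3: (-1,55) -> (-1.624,52.066) [heading=258, draw]
FD 4: (-1.624,52.066) -> (-2.455,48.153) [heading=258, draw]
FD 12: (-2.455,48.153) -> (-4.95,36.415) [heading=258, draw]
RT 270: heading 258 -> 348
FD 16: (-4.95,36.415) -> (10.7,33.089) [heading=348, draw]
Final: pos=(10.7,33.089), heading=348, 9 segment(s) drawn

Segment lengths:
  seg 1: (-1,0) -> (-1,2), length = 2
  seg 2: (-1,2) -> (-1,20), length = 18
  seg 3: (-1,20) -> (-1,33), length = 13
  seg 4: (-1,33) -> (-1,53), length = 20
  seg 5: (-1,53) -> (-1,55), length = 2
  seg 6: (-1,55) -> (-1.624,52.066), length = 3
  seg 7: (-1.624,52.066) -> (-2.455,48.153), length = 4
  seg 8: (-2.455,48.153) -> (-4.95,36.415), length = 12
  seg 9: (-4.95,36.415) -> (10.7,33.089), length = 16
Total = 90

Answer: 90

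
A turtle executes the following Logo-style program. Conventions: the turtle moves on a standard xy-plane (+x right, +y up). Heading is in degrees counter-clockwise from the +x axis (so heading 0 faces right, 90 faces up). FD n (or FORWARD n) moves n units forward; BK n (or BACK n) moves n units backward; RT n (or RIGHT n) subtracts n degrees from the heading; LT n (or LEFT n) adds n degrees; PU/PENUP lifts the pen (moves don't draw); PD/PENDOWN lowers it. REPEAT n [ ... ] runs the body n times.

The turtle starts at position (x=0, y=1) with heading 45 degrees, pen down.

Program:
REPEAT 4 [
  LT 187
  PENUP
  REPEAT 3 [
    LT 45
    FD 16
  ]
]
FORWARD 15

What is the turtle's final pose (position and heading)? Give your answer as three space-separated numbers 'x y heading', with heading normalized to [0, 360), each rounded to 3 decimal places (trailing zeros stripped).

Executing turtle program step by step:
Start: pos=(0,1), heading=45, pen down
REPEAT 4 [
  -- iteration 1/4 --
  LT 187: heading 45 -> 232
  PU: pen up
  REPEAT 3 [
    -- iteration 1/3 --
    LT 45: heading 232 -> 277
    FD 16: (0,1) -> (1.95,-14.881) [heading=277, move]
    -- iteration 2/3 --
    LT 45: heading 277 -> 322
    FD 16: (1.95,-14.881) -> (14.558,-24.731) [heading=322, move]
    -- iteration 3/3 --
    LT 45: heading 322 -> 7
    FD 16: (14.558,-24.731) -> (30.439,-22.781) [heading=7, move]
  ]
  -- iteration 2/4 --
  LT 187: heading 7 -> 194
  PU: pen up
  REPEAT 3 [
    -- iteration 1/3 --
    LT 45: heading 194 -> 239
    FD 16: (30.439,-22.781) -> (22.198,-36.496) [heading=239, move]
    -- iteration 2/3 --
    LT 45: heading 239 -> 284
    FD 16: (22.198,-36.496) -> (26.069,-52.021) [heading=284, move]
    -- iteration 3/3 --
    LT 45: heading 284 -> 329
    FD 16: (26.069,-52.021) -> (39.784,-60.261) [heading=329, move]
  ]
  -- iteration 3/4 --
  LT 187: heading 329 -> 156
  PU: pen up
  REPEAT 3 [
    -- iteration 1/3 --
    LT 45: heading 156 -> 201
    FD 16: (39.784,-60.261) -> (24.846,-65.995) [heading=201, move]
    -- iteration 2/3 --
    LT 45: heading 201 -> 246
    FD 16: (24.846,-65.995) -> (18.339,-80.612) [heading=246, move]
    -- iteration 3/3 --
    LT 45: heading 246 -> 291
    FD 16: (18.339,-80.612) -> (24.072,-95.549) [heading=291, move]
  ]
  -- iteration 4/4 --
  LT 187: heading 291 -> 118
  PU: pen up
  REPEAT 3 [
    -- iteration 1/3 --
    LT 45: heading 118 -> 163
    FD 16: (24.072,-95.549) -> (8.772,-90.871) [heading=163, move]
    -- iteration 2/3 --
    LT 45: heading 163 -> 208
    FD 16: (8.772,-90.871) -> (-5.356,-98.383) [heading=208, move]
    -- iteration 3/3 --
    LT 45: heading 208 -> 253
    FD 16: (-5.356,-98.383) -> (-10.034,-113.684) [heading=253, move]
  ]
]
FD 15: (-10.034,-113.684) -> (-14.419,-128.028) [heading=253, move]
Final: pos=(-14.419,-128.028), heading=253, 0 segment(s) drawn

Answer: -14.419 -128.028 253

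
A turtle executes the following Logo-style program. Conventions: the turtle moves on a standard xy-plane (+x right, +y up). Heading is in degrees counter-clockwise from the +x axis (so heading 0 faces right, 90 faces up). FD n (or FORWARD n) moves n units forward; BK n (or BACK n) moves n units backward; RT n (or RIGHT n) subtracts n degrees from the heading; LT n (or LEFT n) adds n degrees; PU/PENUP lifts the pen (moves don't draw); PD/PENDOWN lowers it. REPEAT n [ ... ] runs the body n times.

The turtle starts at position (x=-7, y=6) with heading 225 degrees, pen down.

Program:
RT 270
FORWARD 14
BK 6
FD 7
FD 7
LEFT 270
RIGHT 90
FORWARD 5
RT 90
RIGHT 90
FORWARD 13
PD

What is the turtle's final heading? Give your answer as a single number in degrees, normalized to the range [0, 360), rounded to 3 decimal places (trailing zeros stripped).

Answer: 315

Derivation:
Executing turtle program step by step:
Start: pos=(-7,6), heading=225, pen down
RT 270: heading 225 -> 315
FD 14: (-7,6) -> (2.899,-3.899) [heading=315, draw]
BK 6: (2.899,-3.899) -> (-1.343,0.343) [heading=315, draw]
FD 7: (-1.343,0.343) -> (3.607,-4.607) [heading=315, draw]
FD 7: (3.607,-4.607) -> (8.556,-9.556) [heading=315, draw]
LT 270: heading 315 -> 225
RT 90: heading 225 -> 135
FD 5: (8.556,-9.556) -> (5.021,-6.021) [heading=135, draw]
RT 90: heading 135 -> 45
RT 90: heading 45 -> 315
FD 13: (5.021,-6.021) -> (14.213,-15.213) [heading=315, draw]
PD: pen down
Final: pos=(14.213,-15.213), heading=315, 6 segment(s) drawn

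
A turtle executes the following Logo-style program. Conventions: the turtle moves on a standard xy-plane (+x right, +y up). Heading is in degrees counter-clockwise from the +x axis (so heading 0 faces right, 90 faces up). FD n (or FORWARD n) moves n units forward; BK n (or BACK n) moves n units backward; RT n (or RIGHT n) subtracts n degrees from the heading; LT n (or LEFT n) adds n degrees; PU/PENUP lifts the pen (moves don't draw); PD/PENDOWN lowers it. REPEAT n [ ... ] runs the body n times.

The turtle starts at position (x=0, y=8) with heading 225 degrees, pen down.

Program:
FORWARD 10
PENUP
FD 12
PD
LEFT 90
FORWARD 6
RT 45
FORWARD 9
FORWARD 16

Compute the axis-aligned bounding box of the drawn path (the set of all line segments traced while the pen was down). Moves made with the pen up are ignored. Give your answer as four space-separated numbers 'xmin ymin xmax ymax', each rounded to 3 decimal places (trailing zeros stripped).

Executing turtle program step by step:
Start: pos=(0,8), heading=225, pen down
FD 10: (0,8) -> (-7.071,0.929) [heading=225, draw]
PU: pen up
FD 12: (-7.071,0.929) -> (-15.556,-7.556) [heading=225, move]
PD: pen down
LT 90: heading 225 -> 315
FD 6: (-15.556,-7.556) -> (-11.314,-11.799) [heading=315, draw]
RT 45: heading 315 -> 270
FD 9: (-11.314,-11.799) -> (-11.314,-20.799) [heading=270, draw]
FD 16: (-11.314,-20.799) -> (-11.314,-36.799) [heading=270, draw]
Final: pos=(-11.314,-36.799), heading=270, 4 segment(s) drawn

Segment endpoints: x in {-15.556, -11.314, -11.314, -11.314, -7.071, 0}, y in {-36.799, -20.799, -11.799, -7.556, 0.929, 8}
xmin=-15.556, ymin=-36.799, xmax=0, ymax=8

Answer: -15.556 -36.799 0 8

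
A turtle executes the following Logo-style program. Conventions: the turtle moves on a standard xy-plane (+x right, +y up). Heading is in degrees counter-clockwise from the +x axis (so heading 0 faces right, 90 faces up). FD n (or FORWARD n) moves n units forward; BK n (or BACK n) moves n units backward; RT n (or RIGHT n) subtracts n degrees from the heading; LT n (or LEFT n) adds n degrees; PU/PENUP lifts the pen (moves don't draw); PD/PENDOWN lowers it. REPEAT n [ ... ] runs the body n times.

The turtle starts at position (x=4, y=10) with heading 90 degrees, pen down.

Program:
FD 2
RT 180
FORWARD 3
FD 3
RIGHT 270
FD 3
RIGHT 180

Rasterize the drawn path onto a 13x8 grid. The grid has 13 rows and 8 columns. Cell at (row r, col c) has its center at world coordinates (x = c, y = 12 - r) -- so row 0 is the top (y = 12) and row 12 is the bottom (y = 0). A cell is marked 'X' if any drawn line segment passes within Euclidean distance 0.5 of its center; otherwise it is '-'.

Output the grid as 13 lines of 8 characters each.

Segment 0: (4,10) -> (4,12)
Segment 1: (4,12) -> (4,9)
Segment 2: (4,9) -> (4,6)
Segment 3: (4,6) -> (7,6)

Answer: ----X---
----X---
----X---
----X---
----X---
----X---
----XXXX
--------
--------
--------
--------
--------
--------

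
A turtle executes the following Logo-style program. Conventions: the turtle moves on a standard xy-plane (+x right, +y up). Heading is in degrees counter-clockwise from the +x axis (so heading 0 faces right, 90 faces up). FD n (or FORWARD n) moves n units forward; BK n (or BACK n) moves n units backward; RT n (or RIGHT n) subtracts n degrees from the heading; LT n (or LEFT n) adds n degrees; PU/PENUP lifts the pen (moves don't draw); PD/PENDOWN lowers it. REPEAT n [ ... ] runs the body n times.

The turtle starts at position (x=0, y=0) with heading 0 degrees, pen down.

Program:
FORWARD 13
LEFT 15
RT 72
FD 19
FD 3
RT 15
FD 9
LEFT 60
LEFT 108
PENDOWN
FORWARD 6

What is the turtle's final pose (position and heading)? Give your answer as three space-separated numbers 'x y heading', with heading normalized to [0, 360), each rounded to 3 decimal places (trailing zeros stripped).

Answer: 27.136 -21.043 96

Derivation:
Executing turtle program step by step:
Start: pos=(0,0), heading=0, pen down
FD 13: (0,0) -> (13,0) [heading=0, draw]
LT 15: heading 0 -> 15
RT 72: heading 15 -> 303
FD 19: (13,0) -> (23.348,-15.935) [heading=303, draw]
FD 3: (23.348,-15.935) -> (24.982,-18.451) [heading=303, draw]
RT 15: heading 303 -> 288
FD 9: (24.982,-18.451) -> (27.763,-27.01) [heading=288, draw]
LT 60: heading 288 -> 348
LT 108: heading 348 -> 96
PD: pen down
FD 6: (27.763,-27.01) -> (27.136,-21.043) [heading=96, draw]
Final: pos=(27.136,-21.043), heading=96, 5 segment(s) drawn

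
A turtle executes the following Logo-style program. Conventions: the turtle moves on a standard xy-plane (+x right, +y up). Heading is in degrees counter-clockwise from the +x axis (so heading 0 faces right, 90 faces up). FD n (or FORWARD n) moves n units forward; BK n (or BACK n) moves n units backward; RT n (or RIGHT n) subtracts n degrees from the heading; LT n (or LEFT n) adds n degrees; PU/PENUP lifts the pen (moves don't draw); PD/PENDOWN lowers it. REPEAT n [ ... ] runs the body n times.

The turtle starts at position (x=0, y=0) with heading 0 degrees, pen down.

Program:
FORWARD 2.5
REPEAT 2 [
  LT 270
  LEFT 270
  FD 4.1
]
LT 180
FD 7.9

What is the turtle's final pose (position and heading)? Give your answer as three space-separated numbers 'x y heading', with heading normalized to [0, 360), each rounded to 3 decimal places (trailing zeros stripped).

Executing turtle program step by step:
Start: pos=(0,0), heading=0, pen down
FD 2.5: (0,0) -> (2.5,0) [heading=0, draw]
REPEAT 2 [
  -- iteration 1/2 --
  LT 270: heading 0 -> 270
  LT 270: heading 270 -> 180
  FD 4.1: (2.5,0) -> (-1.6,0) [heading=180, draw]
  -- iteration 2/2 --
  LT 270: heading 180 -> 90
  LT 270: heading 90 -> 0
  FD 4.1: (-1.6,0) -> (2.5,0) [heading=0, draw]
]
LT 180: heading 0 -> 180
FD 7.9: (2.5,0) -> (-5.4,0) [heading=180, draw]
Final: pos=(-5.4,0), heading=180, 4 segment(s) drawn

Answer: -5.4 0 180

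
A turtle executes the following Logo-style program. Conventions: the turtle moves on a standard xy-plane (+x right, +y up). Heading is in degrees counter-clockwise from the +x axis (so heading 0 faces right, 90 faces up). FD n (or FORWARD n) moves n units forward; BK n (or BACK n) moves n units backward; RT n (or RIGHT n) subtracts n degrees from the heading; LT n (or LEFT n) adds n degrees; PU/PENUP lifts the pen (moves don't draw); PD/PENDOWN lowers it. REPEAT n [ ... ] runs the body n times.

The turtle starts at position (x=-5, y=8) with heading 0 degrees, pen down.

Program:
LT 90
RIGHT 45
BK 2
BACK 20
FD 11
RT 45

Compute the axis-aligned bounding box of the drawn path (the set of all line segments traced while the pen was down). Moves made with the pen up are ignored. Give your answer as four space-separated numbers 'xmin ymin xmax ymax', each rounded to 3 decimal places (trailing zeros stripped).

Answer: -20.556 -7.556 -5 8

Derivation:
Executing turtle program step by step:
Start: pos=(-5,8), heading=0, pen down
LT 90: heading 0 -> 90
RT 45: heading 90 -> 45
BK 2: (-5,8) -> (-6.414,6.586) [heading=45, draw]
BK 20: (-6.414,6.586) -> (-20.556,-7.556) [heading=45, draw]
FD 11: (-20.556,-7.556) -> (-12.778,0.222) [heading=45, draw]
RT 45: heading 45 -> 0
Final: pos=(-12.778,0.222), heading=0, 3 segment(s) drawn

Segment endpoints: x in {-20.556, -12.778, -6.414, -5}, y in {-7.556, 0.222, 6.586, 8}
xmin=-20.556, ymin=-7.556, xmax=-5, ymax=8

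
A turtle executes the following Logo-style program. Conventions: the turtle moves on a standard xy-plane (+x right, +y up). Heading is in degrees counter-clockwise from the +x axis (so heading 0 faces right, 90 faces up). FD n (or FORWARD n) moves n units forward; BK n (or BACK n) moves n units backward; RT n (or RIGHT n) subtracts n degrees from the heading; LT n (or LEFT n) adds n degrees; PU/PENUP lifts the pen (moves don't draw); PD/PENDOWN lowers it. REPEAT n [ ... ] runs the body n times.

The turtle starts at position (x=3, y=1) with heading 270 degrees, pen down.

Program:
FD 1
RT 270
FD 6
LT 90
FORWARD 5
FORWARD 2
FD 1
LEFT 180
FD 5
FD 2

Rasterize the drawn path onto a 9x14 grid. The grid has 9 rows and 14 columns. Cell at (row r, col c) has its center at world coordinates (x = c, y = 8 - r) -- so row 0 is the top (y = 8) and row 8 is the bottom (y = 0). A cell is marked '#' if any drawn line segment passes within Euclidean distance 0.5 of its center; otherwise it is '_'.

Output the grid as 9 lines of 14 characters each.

Answer: _________#____
_________#____
_________#____
_________#____
_________#____
_________#____
_________#____
___#_____#____
___#######____

Derivation:
Segment 0: (3,1) -> (3,0)
Segment 1: (3,0) -> (9,0)
Segment 2: (9,0) -> (9,5)
Segment 3: (9,5) -> (9,7)
Segment 4: (9,7) -> (9,8)
Segment 5: (9,8) -> (9,3)
Segment 6: (9,3) -> (9,1)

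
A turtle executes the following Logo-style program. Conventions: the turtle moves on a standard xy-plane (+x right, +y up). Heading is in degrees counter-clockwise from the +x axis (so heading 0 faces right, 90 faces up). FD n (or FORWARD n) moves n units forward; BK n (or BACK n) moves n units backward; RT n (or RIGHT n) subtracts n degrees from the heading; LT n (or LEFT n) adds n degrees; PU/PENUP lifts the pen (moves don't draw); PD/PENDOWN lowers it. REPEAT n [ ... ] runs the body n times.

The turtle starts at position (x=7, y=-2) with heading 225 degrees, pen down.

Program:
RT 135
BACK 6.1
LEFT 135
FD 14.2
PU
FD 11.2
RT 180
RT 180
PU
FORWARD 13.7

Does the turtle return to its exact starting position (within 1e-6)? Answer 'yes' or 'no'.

Answer: no

Derivation:
Executing turtle program step by step:
Start: pos=(7,-2), heading=225, pen down
RT 135: heading 225 -> 90
BK 6.1: (7,-2) -> (7,-8.1) [heading=90, draw]
LT 135: heading 90 -> 225
FD 14.2: (7,-8.1) -> (-3.041,-18.141) [heading=225, draw]
PU: pen up
FD 11.2: (-3.041,-18.141) -> (-10.961,-26.061) [heading=225, move]
RT 180: heading 225 -> 45
RT 180: heading 45 -> 225
PU: pen up
FD 13.7: (-10.961,-26.061) -> (-20.648,-35.748) [heading=225, move]
Final: pos=(-20.648,-35.748), heading=225, 2 segment(s) drawn

Start position: (7, -2)
Final position: (-20.648, -35.748)
Distance = 43.627; >= 1e-6 -> NOT closed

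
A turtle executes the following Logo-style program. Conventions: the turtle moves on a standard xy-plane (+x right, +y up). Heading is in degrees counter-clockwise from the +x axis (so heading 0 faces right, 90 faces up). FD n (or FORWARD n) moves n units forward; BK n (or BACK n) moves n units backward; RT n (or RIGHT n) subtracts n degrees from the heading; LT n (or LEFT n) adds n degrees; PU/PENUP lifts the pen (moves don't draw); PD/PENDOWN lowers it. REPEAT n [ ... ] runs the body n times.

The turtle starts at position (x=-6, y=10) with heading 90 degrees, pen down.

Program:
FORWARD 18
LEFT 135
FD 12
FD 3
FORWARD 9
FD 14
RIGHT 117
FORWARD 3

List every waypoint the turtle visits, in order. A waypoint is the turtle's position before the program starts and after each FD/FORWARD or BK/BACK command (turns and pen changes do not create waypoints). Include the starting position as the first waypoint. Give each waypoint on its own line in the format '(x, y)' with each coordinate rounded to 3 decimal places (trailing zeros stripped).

Answer: (-6, 10)
(-6, 28)
(-14.485, 19.515)
(-16.607, 17.393)
(-22.971, 11.029)
(-32.87, 1.13)
(-33.797, 3.983)

Derivation:
Executing turtle program step by step:
Start: pos=(-6,10), heading=90, pen down
FD 18: (-6,10) -> (-6,28) [heading=90, draw]
LT 135: heading 90 -> 225
FD 12: (-6,28) -> (-14.485,19.515) [heading=225, draw]
FD 3: (-14.485,19.515) -> (-16.607,17.393) [heading=225, draw]
FD 9: (-16.607,17.393) -> (-22.971,11.029) [heading=225, draw]
FD 14: (-22.971,11.029) -> (-32.87,1.13) [heading=225, draw]
RT 117: heading 225 -> 108
FD 3: (-32.87,1.13) -> (-33.797,3.983) [heading=108, draw]
Final: pos=(-33.797,3.983), heading=108, 6 segment(s) drawn
Waypoints (7 total):
(-6, 10)
(-6, 28)
(-14.485, 19.515)
(-16.607, 17.393)
(-22.971, 11.029)
(-32.87, 1.13)
(-33.797, 3.983)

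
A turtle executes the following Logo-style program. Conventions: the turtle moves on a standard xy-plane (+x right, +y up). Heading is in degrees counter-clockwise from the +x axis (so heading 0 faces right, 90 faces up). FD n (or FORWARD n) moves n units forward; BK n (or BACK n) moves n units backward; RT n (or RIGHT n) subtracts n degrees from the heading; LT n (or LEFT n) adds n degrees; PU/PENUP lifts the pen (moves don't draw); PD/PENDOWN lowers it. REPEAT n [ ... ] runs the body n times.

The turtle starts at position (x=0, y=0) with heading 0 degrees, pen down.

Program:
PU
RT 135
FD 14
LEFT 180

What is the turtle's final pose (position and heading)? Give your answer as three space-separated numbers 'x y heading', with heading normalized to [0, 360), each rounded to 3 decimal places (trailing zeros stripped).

Executing turtle program step by step:
Start: pos=(0,0), heading=0, pen down
PU: pen up
RT 135: heading 0 -> 225
FD 14: (0,0) -> (-9.899,-9.899) [heading=225, move]
LT 180: heading 225 -> 45
Final: pos=(-9.899,-9.899), heading=45, 0 segment(s) drawn

Answer: -9.899 -9.899 45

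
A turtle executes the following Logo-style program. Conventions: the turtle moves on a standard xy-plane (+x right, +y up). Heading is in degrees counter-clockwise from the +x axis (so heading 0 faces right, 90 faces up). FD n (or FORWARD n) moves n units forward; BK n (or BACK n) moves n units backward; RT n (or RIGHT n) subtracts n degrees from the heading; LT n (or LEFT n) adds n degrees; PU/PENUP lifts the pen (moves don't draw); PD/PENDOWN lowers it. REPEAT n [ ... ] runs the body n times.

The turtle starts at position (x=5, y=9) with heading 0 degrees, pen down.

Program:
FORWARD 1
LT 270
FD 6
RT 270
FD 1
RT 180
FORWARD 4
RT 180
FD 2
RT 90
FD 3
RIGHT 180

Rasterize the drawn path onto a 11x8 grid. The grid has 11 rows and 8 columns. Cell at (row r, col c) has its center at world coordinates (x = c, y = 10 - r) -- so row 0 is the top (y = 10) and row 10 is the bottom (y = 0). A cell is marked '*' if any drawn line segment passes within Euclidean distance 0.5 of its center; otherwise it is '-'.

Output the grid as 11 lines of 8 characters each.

Answer: --------
-----**-
------*-
------*-
------*-
------*-
------*-
---*****
-----*--
-----*--
-----*--

Derivation:
Segment 0: (5,9) -> (6,9)
Segment 1: (6,9) -> (6,3)
Segment 2: (6,3) -> (7,3)
Segment 3: (7,3) -> (3,3)
Segment 4: (3,3) -> (5,3)
Segment 5: (5,3) -> (5,0)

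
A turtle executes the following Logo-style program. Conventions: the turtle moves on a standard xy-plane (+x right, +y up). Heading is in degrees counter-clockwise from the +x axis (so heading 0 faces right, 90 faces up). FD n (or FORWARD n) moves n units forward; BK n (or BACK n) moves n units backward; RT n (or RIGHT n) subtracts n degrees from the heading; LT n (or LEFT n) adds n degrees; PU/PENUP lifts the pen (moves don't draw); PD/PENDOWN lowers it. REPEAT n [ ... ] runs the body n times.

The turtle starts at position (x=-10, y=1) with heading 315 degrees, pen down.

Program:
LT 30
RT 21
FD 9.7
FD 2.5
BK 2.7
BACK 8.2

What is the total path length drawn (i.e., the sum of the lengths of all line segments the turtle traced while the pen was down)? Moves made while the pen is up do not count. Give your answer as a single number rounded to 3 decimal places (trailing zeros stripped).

Executing turtle program step by step:
Start: pos=(-10,1), heading=315, pen down
LT 30: heading 315 -> 345
RT 21: heading 345 -> 324
FD 9.7: (-10,1) -> (-2.153,-4.702) [heading=324, draw]
FD 2.5: (-2.153,-4.702) -> (-0.13,-6.171) [heading=324, draw]
BK 2.7: (-0.13,-6.171) -> (-2.314,-4.584) [heading=324, draw]
BK 8.2: (-2.314,-4.584) -> (-8.948,0.236) [heading=324, draw]
Final: pos=(-8.948,0.236), heading=324, 4 segment(s) drawn

Segment lengths:
  seg 1: (-10,1) -> (-2.153,-4.702), length = 9.7
  seg 2: (-2.153,-4.702) -> (-0.13,-6.171), length = 2.5
  seg 3: (-0.13,-6.171) -> (-2.314,-4.584), length = 2.7
  seg 4: (-2.314,-4.584) -> (-8.948,0.236), length = 8.2
Total = 23.1

Answer: 23.1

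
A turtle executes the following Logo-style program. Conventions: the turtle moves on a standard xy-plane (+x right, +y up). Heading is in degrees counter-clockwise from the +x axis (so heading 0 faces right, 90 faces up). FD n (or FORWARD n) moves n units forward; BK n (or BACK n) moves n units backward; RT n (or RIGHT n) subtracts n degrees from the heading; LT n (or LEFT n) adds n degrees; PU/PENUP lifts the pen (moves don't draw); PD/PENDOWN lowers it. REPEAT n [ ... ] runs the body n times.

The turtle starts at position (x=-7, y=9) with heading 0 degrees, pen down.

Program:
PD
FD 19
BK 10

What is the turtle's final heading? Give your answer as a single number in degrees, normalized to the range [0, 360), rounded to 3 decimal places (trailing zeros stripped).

Answer: 0

Derivation:
Executing turtle program step by step:
Start: pos=(-7,9), heading=0, pen down
PD: pen down
FD 19: (-7,9) -> (12,9) [heading=0, draw]
BK 10: (12,9) -> (2,9) [heading=0, draw]
Final: pos=(2,9), heading=0, 2 segment(s) drawn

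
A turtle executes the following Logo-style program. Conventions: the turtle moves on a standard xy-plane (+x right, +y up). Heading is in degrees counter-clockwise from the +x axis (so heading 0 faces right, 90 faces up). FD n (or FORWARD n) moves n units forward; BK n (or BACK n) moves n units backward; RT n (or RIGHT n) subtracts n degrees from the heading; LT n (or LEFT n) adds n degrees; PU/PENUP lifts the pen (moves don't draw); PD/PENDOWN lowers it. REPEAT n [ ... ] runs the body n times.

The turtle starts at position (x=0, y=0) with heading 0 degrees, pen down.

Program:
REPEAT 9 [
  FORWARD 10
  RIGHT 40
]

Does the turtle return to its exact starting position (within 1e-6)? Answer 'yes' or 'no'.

Executing turtle program step by step:
Start: pos=(0,0), heading=0, pen down
REPEAT 9 [
  -- iteration 1/9 --
  FD 10: (0,0) -> (10,0) [heading=0, draw]
  RT 40: heading 0 -> 320
  -- iteration 2/9 --
  FD 10: (10,0) -> (17.66,-6.428) [heading=320, draw]
  RT 40: heading 320 -> 280
  -- iteration 3/9 --
  FD 10: (17.66,-6.428) -> (19.397,-16.276) [heading=280, draw]
  RT 40: heading 280 -> 240
  -- iteration 4/9 --
  FD 10: (19.397,-16.276) -> (14.397,-24.936) [heading=240, draw]
  RT 40: heading 240 -> 200
  -- iteration 5/9 --
  FD 10: (14.397,-24.936) -> (5,-28.356) [heading=200, draw]
  RT 40: heading 200 -> 160
  -- iteration 6/9 --
  FD 10: (5,-28.356) -> (-4.397,-24.936) [heading=160, draw]
  RT 40: heading 160 -> 120
  -- iteration 7/9 --
  FD 10: (-4.397,-24.936) -> (-9.397,-16.276) [heading=120, draw]
  RT 40: heading 120 -> 80
  -- iteration 8/9 --
  FD 10: (-9.397,-16.276) -> (-7.66,-6.428) [heading=80, draw]
  RT 40: heading 80 -> 40
  -- iteration 9/9 --
  FD 10: (-7.66,-6.428) -> (0,0) [heading=40, draw]
  RT 40: heading 40 -> 0
]
Final: pos=(0,0), heading=0, 9 segment(s) drawn

Start position: (0, 0)
Final position: (0, 0)
Distance = 0; < 1e-6 -> CLOSED

Answer: yes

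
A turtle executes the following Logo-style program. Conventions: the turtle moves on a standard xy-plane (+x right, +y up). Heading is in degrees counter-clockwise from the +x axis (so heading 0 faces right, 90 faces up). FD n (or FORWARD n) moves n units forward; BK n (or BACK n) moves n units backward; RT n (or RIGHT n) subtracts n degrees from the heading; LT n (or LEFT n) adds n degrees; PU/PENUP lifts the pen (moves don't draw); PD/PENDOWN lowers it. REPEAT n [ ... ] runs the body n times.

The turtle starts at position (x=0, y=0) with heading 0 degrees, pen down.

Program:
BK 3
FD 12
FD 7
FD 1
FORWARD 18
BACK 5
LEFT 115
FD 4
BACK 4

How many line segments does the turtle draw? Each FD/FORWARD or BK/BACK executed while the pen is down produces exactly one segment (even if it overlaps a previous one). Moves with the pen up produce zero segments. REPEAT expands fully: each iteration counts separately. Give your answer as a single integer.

Answer: 8

Derivation:
Executing turtle program step by step:
Start: pos=(0,0), heading=0, pen down
BK 3: (0,0) -> (-3,0) [heading=0, draw]
FD 12: (-3,0) -> (9,0) [heading=0, draw]
FD 7: (9,0) -> (16,0) [heading=0, draw]
FD 1: (16,0) -> (17,0) [heading=0, draw]
FD 18: (17,0) -> (35,0) [heading=0, draw]
BK 5: (35,0) -> (30,0) [heading=0, draw]
LT 115: heading 0 -> 115
FD 4: (30,0) -> (28.31,3.625) [heading=115, draw]
BK 4: (28.31,3.625) -> (30,0) [heading=115, draw]
Final: pos=(30,0), heading=115, 8 segment(s) drawn
Segments drawn: 8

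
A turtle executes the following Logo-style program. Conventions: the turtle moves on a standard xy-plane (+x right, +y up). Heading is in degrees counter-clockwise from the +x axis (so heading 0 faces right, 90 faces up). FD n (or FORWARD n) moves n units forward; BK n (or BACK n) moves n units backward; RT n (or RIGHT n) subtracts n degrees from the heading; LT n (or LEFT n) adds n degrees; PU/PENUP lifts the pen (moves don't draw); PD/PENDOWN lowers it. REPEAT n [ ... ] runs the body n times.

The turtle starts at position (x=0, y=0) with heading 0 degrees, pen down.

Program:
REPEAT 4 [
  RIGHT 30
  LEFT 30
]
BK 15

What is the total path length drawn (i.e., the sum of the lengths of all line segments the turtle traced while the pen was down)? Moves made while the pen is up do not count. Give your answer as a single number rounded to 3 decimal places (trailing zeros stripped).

Executing turtle program step by step:
Start: pos=(0,0), heading=0, pen down
REPEAT 4 [
  -- iteration 1/4 --
  RT 30: heading 0 -> 330
  LT 30: heading 330 -> 0
  -- iteration 2/4 --
  RT 30: heading 0 -> 330
  LT 30: heading 330 -> 0
  -- iteration 3/4 --
  RT 30: heading 0 -> 330
  LT 30: heading 330 -> 0
  -- iteration 4/4 --
  RT 30: heading 0 -> 330
  LT 30: heading 330 -> 0
]
BK 15: (0,0) -> (-15,0) [heading=0, draw]
Final: pos=(-15,0), heading=0, 1 segment(s) drawn

Segment lengths:
  seg 1: (0,0) -> (-15,0), length = 15
Total = 15

Answer: 15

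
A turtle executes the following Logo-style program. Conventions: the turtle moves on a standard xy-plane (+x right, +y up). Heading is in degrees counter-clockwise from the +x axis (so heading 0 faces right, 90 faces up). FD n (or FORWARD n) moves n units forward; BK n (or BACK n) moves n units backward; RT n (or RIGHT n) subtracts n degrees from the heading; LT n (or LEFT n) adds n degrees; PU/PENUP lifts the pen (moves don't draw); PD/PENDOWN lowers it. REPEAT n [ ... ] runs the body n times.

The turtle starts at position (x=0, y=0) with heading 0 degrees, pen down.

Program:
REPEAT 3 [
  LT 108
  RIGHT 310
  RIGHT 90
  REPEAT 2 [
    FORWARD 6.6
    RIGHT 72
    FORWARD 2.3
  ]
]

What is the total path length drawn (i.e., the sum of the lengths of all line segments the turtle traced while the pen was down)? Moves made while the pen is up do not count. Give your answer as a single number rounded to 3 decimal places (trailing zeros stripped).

Answer: 53.4

Derivation:
Executing turtle program step by step:
Start: pos=(0,0), heading=0, pen down
REPEAT 3 [
  -- iteration 1/3 --
  LT 108: heading 0 -> 108
  RT 310: heading 108 -> 158
  RT 90: heading 158 -> 68
  REPEAT 2 [
    -- iteration 1/2 --
    FD 6.6: (0,0) -> (2.472,6.119) [heading=68, draw]
    RT 72: heading 68 -> 356
    FD 2.3: (2.472,6.119) -> (4.767,5.959) [heading=356, draw]
    -- iteration 2/2 --
    FD 6.6: (4.767,5.959) -> (11.351,5.499) [heading=356, draw]
    RT 72: heading 356 -> 284
    FD 2.3: (11.351,5.499) -> (11.907,3.267) [heading=284, draw]
  ]
  -- iteration 2/3 --
  LT 108: heading 284 -> 32
  RT 310: heading 32 -> 82
  RT 90: heading 82 -> 352
  REPEAT 2 [
    -- iteration 1/2 --
    FD 6.6: (11.907,3.267) -> (18.443,2.348) [heading=352, draw]
    RT 72: heading 352 -> 280
    FD 2.3: (18.443,2.348) -> (18.842,0.083) [heading=280, draw]
    -- iteration 2/2 --
    FD 6.6: (18.842,0.083) -> (19.988,-6.416) [heading=280, draw]
    RT 72: heading 280 -> 208
    FD 2.3: (19.988,-6.416) -> (17.958,-7.496) [heading=208, draw]
  ]
  -- iteration 3/3 --
  LT 108: heading 208 -> 316
  RT 310: heading 316 -> 6
  RT 90: heading 6 -> 276
  REPEAT 2 [
    -- iteration 1/2 --
    FD 6.6: (17.958,-7.496) -> (18.647,-14.06) [heading=276, draw]
    RT 72: heading 276 -> 204
    FD 2.3: (18.647,-14.06) -> (16.546,-14.996) [heading=204, draw]
    -- iteration 2/2 --
    FD 6.6: (16.546,-14.996) -> (10.517,-17.68) [heading=204, draw]
    RT 72: heading 204 -> 132
    FD 2.3: (10.517,-17.68) -> (8.978,-15.971) [heading=132, draw]
  ]
]
Final: pos=(8.978,-15.971), heading=132, 12 segment(s) drawn

Segment lengths:
  seg 1: (0,0) -> (2.472,6.119), length = 6.6
  seg 2: (2.472,6.119) -> (4.767,5.959), length = 2.3
  seg 3: (4.767,5.959) -> (11.351,5.499), length = 6.6
  seg 4: (11.351,5.499) -> (11.907,3.267), length = 2.3
  seg 5: (11.907,3.267) -> (18.443,2.348), length = 6.6
  seg 6: (18.443,2.348) -> (18.842,0.083), length = 2.3
  seg 7: (18.842,0.083) -> (19.988,-6.416), length = 6.6
  seg 8: (19.988,-6.416) -> (17.958,-7.496), length = 2.3
  seg 9: (17.958,-7.496) -> (18.647,-14.06), length = 6.6
  seg 10: (18.647,-14.06) -> (16.546,-14.996), length = 2.3
  seg 11: (16.546,-14.996) -> (10.517,-17.68), length = 6.6
  seg 12: (10.517,-17.68) -> (8.978,-15.971), length = 2.3
Total = 53.4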